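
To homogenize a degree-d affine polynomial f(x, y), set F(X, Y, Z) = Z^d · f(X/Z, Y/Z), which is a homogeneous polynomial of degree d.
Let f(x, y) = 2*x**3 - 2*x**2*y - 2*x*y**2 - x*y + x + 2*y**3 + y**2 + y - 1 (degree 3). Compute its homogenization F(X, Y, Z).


F(X, Y, Z) = 2*X**3 - 2*X**2*Y - 2*X*Y**2 - X*Y*Z + X*Z**2 + 2*Y**3 + Y**2*Z + Y*Z**2 - Z**3

deg(f) = 3.
Substitute x = X/Z, y = Y/Z into f, then multiply by Z^3.
  monomial 2·x^3·y^0 ↦ 2·X^3·Y^0·Z^0.
  monomial -2·x^2·y^1 ↦ -2·X^2·Y^1·Z^0.
  monomial -2·x^1·y^2 ↦ -2·X^1·Y^2·Z^0.
  monomial -1·x^1·y^1 ↦ -1·X^1·Y^1·Z^1.
  monomial 1·x^1·y^0 ↦ 1·X^1·Y^0·Z^2.
  monomial 2·x^0·y^3 ↦ 2·X^0·Y^3·Z^0.
  monomial 1·x^0·y^2 ↦ 1·X^0·Y^2·Z^1.
  monomial 1·x^0·y^1 ↦ 1·X^0·Y^1·Z^2.
  monomial -1·x^0·y^0 ↦ -1·X^0·Y^0·Z^3.
Collecting: F(X, Y, Z) = 2*X**3 - 2*X**2*Y - 2*X*Y**2 - X*Y*Z + X*Z**2 + 2*Y**3 + Y**2*Z + Y*Z**2 - Z**3.


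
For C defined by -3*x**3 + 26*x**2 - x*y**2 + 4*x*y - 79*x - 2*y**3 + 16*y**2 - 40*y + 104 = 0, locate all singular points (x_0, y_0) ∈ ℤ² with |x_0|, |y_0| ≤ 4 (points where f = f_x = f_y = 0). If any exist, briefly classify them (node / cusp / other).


Singular points: {(3, 2)}; classification: node.

Compute partial derivatives:
  f_x = -9*x**2 + 52*x - y**2 + 4*y - 79.
  f_y = -2*x*y + 4*x - 6*y**2 + 32*y - 40.
Scan x_0 ∈ {−4, ..., 4}. For each x_0, f_y(x_0, y) is a polynomial in y; find its integer roots y ∈ {−4, ..., 4}, then test f_x and f at those candidates.
  x = -4: f_y(-4, y) = -6*y**2 + 40*y - 56; vanishes at y ∈ {2}. (-4, 2): f_x = -427 ≠ 0.
  x = -3: f_y(-3, y) = -6*y**2 + 38*y - 52; vanishes at y ∈ {2}. (-3, 2): f_x = -312 ≠ 0.
  x = -2: f_y(-2, y) = -6*y**2 + 36*y - 48; vanishes at y ∈ {2, 4}. (-2, 2): f_x = -215 ≠ 0; (-2, 4): f_x = -219 ≠ 0.
  x = -1: f_y(-1, y) = -6*y**2 + 34*y - 44; vanishes at y ∈ {2}. (-1, 2): f_x = -136 ≠ 0.
  x = 0: f_y(0, y) = -6*y**2 + 32*y - 40; vanishes at y ∈ {2}. (0, 2): f_x = -75 ≠ 0.
  x = 1: f_y(1, y) = -6*y**2 + 30*y - 36; vanishes at y ∈ {2, 3}. (1, 2): f_x = -32 ≠ 0; (1, 3): f_x = -33 ≠ 0.
  x = 2: f_y(2, y) = -6*y**2 + 28*y - 32; vanishes at y ∈ {2}. (2, 2): f_x = -7 ≠ 0.
  x = 3: f_y(3, y) = -6*y**2 + 26*y - 28; vanishes at y ∈ {2}. (3, 2): f_x = 0, f = 0 — SINGULAR.
  x = 4: f_y(4, y) = -6*y**2 + 24*y - 24; vanishes at y ∈ {2}. (4, 2): f_x = -11 ≠ 0.
Only singular point on the grid: (3, 2).
Classify: substitute x = 3 + u, y = 2 + v and expand: f = -3*u**3 - u**2 - u*v**2 - 2*v**3 + v**2.
No constant or linear terms (consistent with a singular point). Quadratic part: -u**2 + v**2. Cubic part: -3*u**3 - u*v**2 - 2*v**3.
The quadratic part v**2 - u**2 = (v − u)(v + u) splits into two distinct linear factors, so there are two distinct tangent lines y − 2 = ±(x − 3) — this is a node (ordinary double point).
Classification: node.


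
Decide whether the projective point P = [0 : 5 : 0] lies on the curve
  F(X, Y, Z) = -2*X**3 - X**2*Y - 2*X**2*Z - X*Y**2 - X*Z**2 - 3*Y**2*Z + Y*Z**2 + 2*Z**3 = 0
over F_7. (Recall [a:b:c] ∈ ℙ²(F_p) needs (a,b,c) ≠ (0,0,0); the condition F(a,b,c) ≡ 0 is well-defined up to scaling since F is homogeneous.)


F(0,5,0) ≡ 0 (mod 7); P is on the curve.

Evaluate F(0, 5, 0) term-by-term (mod 7).
  -2*X**3 ↦ -2·0·1·1 = 0
  -X**2*Y ↦ -1·0·5·1 = 0
  -2*X**2*Z ↦ -2·0·1·0 = 0
  -X*Y**2 ↦ -1·0·25·1 = 0
  -X*Z**2 ↦ -1·0·1·0 = 0
  -3*Y**2*Z ↦ -3·1·25·0 = 0
  Y*Z**2 ↦ 1·1·5·0 = 0
  2*Z**3 ↦ 2·1·1·0 = 0
Sum: F(0, 5, 0) = (0) + (0) + (0) + (0) + (0) + (0) + (0) + (0) = 0.
Reducing mod 7: 0 ≡ 0 (mod 7).
Since F(a, b, c) ≡ 0 (mod 7), P lies on the curve.


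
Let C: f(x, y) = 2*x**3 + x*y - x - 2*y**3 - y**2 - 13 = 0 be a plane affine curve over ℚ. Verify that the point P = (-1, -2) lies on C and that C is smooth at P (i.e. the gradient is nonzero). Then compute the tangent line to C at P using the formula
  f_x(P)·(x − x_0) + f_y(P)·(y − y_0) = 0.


Tangent line at P: 3*x - 21*y - 39 = 0.

Step 1: f(-1, -2) = 0, so P lies on C.
Step 2: partial derivatives
  f_x(x, y) = 6*x**2 + y - 1, f_y(x, y) = x - 6*y**2 - 2*y.
  f_x(P) = 3, f_y(P) = -21 (gradient nonzero, so P is smooth).
Step 3: tangent line at P: 3·(x − -1) + -21·(y − -2) = 0.
Expanding: 3*x - 21*y - 39 = 0.


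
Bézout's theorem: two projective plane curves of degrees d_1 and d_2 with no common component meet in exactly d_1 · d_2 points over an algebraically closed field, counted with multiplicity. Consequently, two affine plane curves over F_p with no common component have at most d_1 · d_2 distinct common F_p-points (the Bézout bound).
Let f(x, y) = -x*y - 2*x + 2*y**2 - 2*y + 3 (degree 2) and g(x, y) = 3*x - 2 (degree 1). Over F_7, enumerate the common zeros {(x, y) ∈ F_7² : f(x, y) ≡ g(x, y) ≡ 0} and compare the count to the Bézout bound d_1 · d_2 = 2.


Common zeros: {(3, 3)}; count = 1; Bézout bound = 2.

deg(f) = 2, deg(g) = 1, so Bézout bound = 2.
Scan x ∈ F_7. For each x, list the y ∈ F_7 with f(x, y) ≡ 0 and those with g(x, y) ≡ 0 (mod 7); the common zeros in that column are the intersection.
  x = 0: f ≡ 0 at y ∈ {2, 6}; g ≡ 0 at y ∈ ∅; common: ∅.
  x = 1: f ≡ 0 at y ∈ {1, 4}; g ≡ 0 at y ∈ ∅; common: ∅.
  x = 2: f ≡ 0 at y ∈ ∅; g ≡ 0 at y ∈ ∅; common: ∅.
  x = 3: f ≡ 0 at y ∈ {3}; g ≡ 0 at y ∈ {0, 1, 2, 3, 4, 5, 6}; common: {3}.
  x = 4: f ≡ 0 at y ∈ ∅; g ≡ 0 at y ∈ ∅; common: ∅.
  x = 5: f ≡ 0 at y ∈ {0}; g ≡ 0 at y ∈ ∅; common: ∅.
  x = 6: f ≡ 0 at y ∈ ∅; g ≡ 0 at y ∈ ∅; common: ∅.
Collecting: common zeros = {(3, 3)}, so the count is 1.
Comparison with the Bézout bound: 1 ≤ 2 = deg(f)·deg(g), as expected for curves with no common component (the affine F_7-count falls short of the bound because intersections may lie at infinity, over extension fields, or carry multiplicity).


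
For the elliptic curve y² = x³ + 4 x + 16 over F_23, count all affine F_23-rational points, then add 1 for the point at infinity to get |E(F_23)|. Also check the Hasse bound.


Affine points = {(0, 4), (0, 19), (2, 3), (2, 20), (3, 3), (3, 20), (4, 2), (4, 21), (5, 0), (6, 7), (6, 16), (8, 10), (8, 13), (15, 1), (15, 22), (16, 6), (16, 17), (17, 11), (17, 12), (18, 3), (18, 20), (20, 0), (21, 0)}; affine count = 23; |E(F_23)| = 24.

Discriminant check: Δ ∝ 4a³ + 27b² = 4·4³ + 27·16² = 4·64 + 27·256 ≡ 15 (mod 23). Nonzero ⇒ E is nonsingular.
For each x ∈ F_23, compute rhs = x³ + 4·x + 16 mod 23, then count y ∈ F_23 with y² ≡ rhs.
  x = 0: rhs = 16, matching y values: 4, 19 (2 points).
  x = 1: rhs = 21, matching y values: none (0 points).
  x = 2: rhs = 9, matching y values: 3, 20 (2 points).
  x = 3: rhs = 9, matching y values: 3, 20 (2 points).
  x = 4: rhs = 4, matching y values: 2, 21 (2 points).
  x = 5: rhs = 0, matching y values: 0 (1 points).
  x = 6: rhs = 3, matching y values: 7, 16 (2 points).
  x = 7: rhs = 19, matching y values: none (0 points).
  x = 8: rhs = 8, matching y values: 10, 13 (2 points).
  x = 9: rhs = 22, matching y values: none (0 points).
  x = 10: rhs = 21, matching y values: none (0 points).
  x = 11: rhs = 11, matching y values: none (0 points).
  x = 12: rhs = 21, matching y values: none (0 points).
  x = 13: rhs = 11, matching y values: none (0 points).
  x = 14: rhs = 10, matching y values: none (0 points).
  x = 15: rhs = 1, matching y values: 1, 22 (2 points).
  x = 16: rhs = 13, matching y values: 6, 17 (2 points).
  x = 17: rhs = 6, matching y values: 11, 12 (2 points).
  x = 18: rhs = 9, matching y values: 3, 20 (2 points).
  x = 19: rhs = 5, matching y values: none (0 points).
  x = 20: rhs = 0, matching y values: 0 (1 points).
  x = 21: rhs = 0, matching y values: 0 (1 points).
  x = 22: rhs = 11, matching y values: none (0 points).
Total affine count: 23.
Full point count |E(F_23)| = 23 + 1 = 24.
Hasse bound: |24 − (23+1)| = |0| = 0 ≤ 2√23 ≈ 9.5917 ✓.


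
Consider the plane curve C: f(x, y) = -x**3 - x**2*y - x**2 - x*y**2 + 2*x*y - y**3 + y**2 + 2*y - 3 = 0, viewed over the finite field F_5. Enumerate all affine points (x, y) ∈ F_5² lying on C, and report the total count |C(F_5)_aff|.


Affine F_5-points: {(0, 3), (1, 0), (2, 0), (2, 1), (2, 3), (4, 2), (4, 3)}; count = 7.

For each of the 25 pairs (x, y) ∈ F_5², evaluate f(x, y) mod 5. Record the zeros.
  x = 0: [0↦2, 1↦4, 2↦2, 3↦0, 4↦2]  zeros at y ∈ {3}
  x = 1: [0↦0, 1↦2, 2↦3, 3↦2, 4↦3]  zeros at y ∈ {0}
  x = 2: [0↦0, 1↦0, 2↦2, 3↦0, 4↦3]  zeros at y ∈ {0, 1, 3}
  x = 3: [0↦1, 1↦2, 2↦3, 3↦3, 4↦1]  zeros at y ∈ ∅
  x = 4: [0↦2, 1↦2, 2↦0, 3↦0, 4↦1]  zeros at y ∈ {2, 3}
Collecting zeros: affine points = {(0, 3), (1, 0), (2, 0), (2, 1), (2, 3), (4, 2), (4, 3)}.
Total count |C(F_5)_aff| = 7.


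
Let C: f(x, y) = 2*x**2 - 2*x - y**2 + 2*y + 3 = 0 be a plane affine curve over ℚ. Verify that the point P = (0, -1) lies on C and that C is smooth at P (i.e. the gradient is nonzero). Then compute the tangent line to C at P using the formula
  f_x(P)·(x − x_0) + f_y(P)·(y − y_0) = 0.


Tangent line at P: -2*x + 4*y + 4 = 0.

Step 1: f(0, -1) = 0, so P lies on C.
Step 2: partial derivatives
  f_x(x, y) = 4*x - 2, f_y(x, y) = 2 - 2*y.
  f_x(P) = -2, f_y(P) = 4 (gradient nonzero, so P is smooth).
Step 3: tangent line at P: -2·(x − 0) + 4·(y − -1) = 0.
Expanding: -2*x + 4*y + 4 = 0.


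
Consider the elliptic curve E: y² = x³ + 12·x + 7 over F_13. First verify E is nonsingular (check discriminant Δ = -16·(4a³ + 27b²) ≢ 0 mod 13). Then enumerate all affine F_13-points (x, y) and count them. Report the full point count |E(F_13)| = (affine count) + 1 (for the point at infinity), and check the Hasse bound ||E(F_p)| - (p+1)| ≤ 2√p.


Affine points = {(2, 0), (5, 6), (5, 7), (6, 3), (6, 10), (8, 2), (8, 11), (9, 5), (9, 8), (10, 3), (10, 10), (11, 1), (11, 12)}; affine count = 13; |E(F_13)| = 14.

Discriminant check: Δ ∝ 4a³ + 27b² = 4·12³ + 27·7² = 4·1728 + 27·49 ≡ 6 (mod 13). Nonzero ⇒ E is nonsingular.
For each x ∈ F_13, compute rhs = x³ + 12·x + 7 mod 13, then count y ∈ F_13 with y² ≡ rhs.
  x = 0: rhs = 7, matching y values: none (0 points).
  x = 1: rhs = 7, matching y values: none (0 points).
  x = 2: rhs = 0, matching y values: 0 (1 points).
  x = 3: rhs = 5, matching y values: none (0 points).
  x = 4: rhs = 2, matching y values: none (0 points).
  x = 5: rhs = 10, matching y values: 6, 7 (2 points).
  x = 6: rhs = 9, matching y values: 3, 10 (2 points).
  x = 7: rhs = 5, matching y values: none (0 points).
  x = 8: rhs = 4, matching y values: 2, 11 (2 points).
  x = 9: rhs = 12, matching y values: 5, 8 (2 points).
  x = 10: rhs = 9, matching y values: 3, 10 (2 points).
  x = 11: rhs = 1, matching y values: 1, 12 (2 points).
  x = 12: rhs = 7, matching y values: none (0 points).
Total affine count: 13.
Full point count |E(F_13)| = 13 + 1 = 14.
Hasse bound: |14 − (13+1)| = |0| = 0 ≤ 2√13 ≈ 7.2111 ✓.


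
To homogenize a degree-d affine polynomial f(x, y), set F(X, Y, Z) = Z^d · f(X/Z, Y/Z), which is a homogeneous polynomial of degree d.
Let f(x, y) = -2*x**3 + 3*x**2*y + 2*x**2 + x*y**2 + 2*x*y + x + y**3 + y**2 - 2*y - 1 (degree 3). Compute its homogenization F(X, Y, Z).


F(X, Y, Z) = -2*X**3 + 3*X**2*Y + 2*X**2*Z + X*Y**2 + 2*X*Y*Z + X*Z**2 + Y**3 + Y**2*Z - 2*Y*Z**2 - Z**3

deg(f) = 3.
Substitute x = X/Z, y = Y/Z into f, then multiply by Z^3.
  monomial -2·x^3·y^0 ↦ -2·X^3·Y^0·Z^0.
  monomial 3·x^2·y^1 ↦ 3·X^2·Y^1·Z^0.
  monomial 2·x^2·y^0 ↦ 2·X^2·Y^0·Z^1.
  monomial 1·x^1·y^2 ↦ 1·X^1·Y^2·Z^0.
  monomial 2·x^1·y^1 ↦ 2·X^1·Y^1·Z^1.
  monomial 1·x^1·y^0 ↦ 1·X^1·Y^0·Z^2.
  monomial 1·x^0·y^3 ↦ 1·X^0·Y^3·Z^0.
  monomial 1·x^0·y^2 ↦ 1·X^0·Y^2·Z^1.
  monomial -2·x^0·y^1 ↦ -2·X^0·Y^1·Z^2.
  monomial -1·x^0·y^0 ↦ -1·X^0·Y^0·Z^3.
Collecting: F(X, Y, Z) = -2*X**3 + 3*X**2*Y + 2*X**2*Z + X*Y**2 + 2*X*Y*Z + X*Z**2 + Y**3 + Y**2*Z - 2*Y*Z**2 - Z**3.


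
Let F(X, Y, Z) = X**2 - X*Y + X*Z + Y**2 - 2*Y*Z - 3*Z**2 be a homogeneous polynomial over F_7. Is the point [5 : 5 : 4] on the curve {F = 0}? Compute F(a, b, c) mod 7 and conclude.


F(5,5,4) ≡ 6 (mod 7); P is NOT on the curve.

Evaluate F(5, 5, 4) term-by-term (mod 7).
  X**2 ↦ 1·25·1·1 = 25
  -X*Y ↦ -1·5·5·1 = -25
  X*Z ↦ 1·5·1·4 = 20
  Y**2 ↦ 1·1·25·1 = 25
  -2*Y*Z ↦ -2·1·5·4 = -40
  -3*Z**2 ↦ -3·1·1·16 = -48
Sum: F(5, 5, 4) = (25) + (-25) + (20) + (25) + (-40) + (-48) = -43.
Reducing mod 7: -43 ≡ 6 (mod 7).
Since F(a, b, c) ≡ 6 ≠ 0 (mod 7), P does NOT lie on the curve.


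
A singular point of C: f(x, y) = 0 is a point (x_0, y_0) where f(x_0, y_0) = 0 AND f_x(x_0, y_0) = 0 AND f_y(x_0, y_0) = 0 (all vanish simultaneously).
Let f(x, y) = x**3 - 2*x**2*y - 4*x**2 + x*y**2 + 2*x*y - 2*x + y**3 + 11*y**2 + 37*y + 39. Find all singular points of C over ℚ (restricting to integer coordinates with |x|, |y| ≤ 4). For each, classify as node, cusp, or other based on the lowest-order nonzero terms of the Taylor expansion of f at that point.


Singular points: {(-1, -3)}; classification: node.

Compute partial derivatives:
  f_x = 3*x**2 - 4*x*y - 8*x + y**2 + 2*y - 2.
  f_y = -2*x**2 + 2*x*y + 2*x + 3*y**2 + 22*y + 37.
Scan x_0 ∈ {−4, ..., 4}. For each x_0, f_y(x_0, y) is a polynomial in y; find its integer roots y ∈ {−4, ..., 4}, then test f_x and f at those candidates.
  x = -4: f_y(-4, y) = 3*y**2 + 14*y - 3; no integer root y with |y| ≤ 4.
  x = -3: f_y(-3, y) = 3*y**2 + 16*y + 13; vanishes at y ∈ {-1}. (-3, -1): f_x = 36 ≠ 0.
  x = -2: f_y(-2, y) = 3*y**2 + 18*y + 25; no integer root y with |y| ≤ 4.
  x = -1: f_y(-1, y) = 3*y**2 + 20*y + 33; vanishes at y ∈ {-3}. (-1, -3): f_x = 0, f = 0 — SINGULAR.
  x = 0: f_y(0, y) = 3*y**2 + 22*y + 37; no integer root y with |y| ≤ 4.
  x = 1: f_y(1, y) = 3*y**2 + 24*y + 37; no integer root y with |y| ≤ 4.
  x = 2: f_y(2, y) = 3*y**2 + 26*y + 33; no integer root y with |y| ≤ 4.
  x = 3: f_y(3, y) = 3*y**2 + 28*y + 25; vanishes at y ∈ {-1}. (3, -1): f_x = 12 ≠ 0.
  x = 4: f_y(4, y) = 3*y**2 + 30*y + 13; no integer root y with |y| ≤ 4.
Only singular point on the grid: (-1, -3).
Classify: substitute x = -1 + u, y = -3 + v and expand: f = u**3 - 2*u**2*v - u**2 + u*v**2 + v**3 + v**2.
No constant or linear terms (consistent with a singular point). Quadratic part: -u**2 + v**2. Cubic part: u**3 - 2*u**2*v + u*v**2 + v**3.
The quadratic part v**2 - u**2 = (v − u)(v + u) splits into two distinct linear factors, so there are two distinct tangent lines y − -3 = ±(x − -1) — this is a node (ordinary double point).
Classification: node.


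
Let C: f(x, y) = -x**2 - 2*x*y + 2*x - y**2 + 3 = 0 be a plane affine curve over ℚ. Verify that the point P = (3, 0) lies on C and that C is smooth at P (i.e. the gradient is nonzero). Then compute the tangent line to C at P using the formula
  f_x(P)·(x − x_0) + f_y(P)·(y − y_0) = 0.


Tangent line at P: -4*x - 6*y + 12 = 0.

Step 1: f(3, 0) = 0, so P lies on C.
Step 2: partial derivatives
  f_x(x, y) = -2*x - 2*y + 2, f_y(x, y) = -2*x - 2*y.
  f_x(P) = -4, f_y(P) = -6 (gradient nonzero, so P is smooth).
Step 3: tangent line at P: -4·(x − 3) + -6·(y − 0) = 0.
Expanding: -4*x - 6*y + 12 = 0.


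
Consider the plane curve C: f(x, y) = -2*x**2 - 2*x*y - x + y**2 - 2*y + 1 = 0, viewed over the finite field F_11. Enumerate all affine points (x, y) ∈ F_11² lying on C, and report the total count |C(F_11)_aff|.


Affine F_11-points: {(0, 1), (3, 9), (3, 10), (4, 1), (4, 9), (6, 0), (6, 3), (7, 2), (7, 3), (10, 0)}; count = 10.

For each of the 121 pairs (x, y) ∈ F_11², evaluate f(x, y) mod 11. Record the zeros.
  x = 0: [0↦1, 1↦0, 2↦1, 3↦4, 4↦9, 5↦5, 6↦3, 7↦3, 8↦5, 9↦9, 10↦4]  zeros at y ∈ {1}
  x = 1: [0↦9, 1↦6, 2↦5, 3↦6, 4↦9, 5↦3, 6↦10, 7↦8, 8↦8, 9↦10, 10↦3]  zeros at y ∈ ∅
  x = 2: [0↦2, 1↦8, 2↦5, 3↦4, 4↦5, 5↦8, 6↦2, 7↦9, 8↦7, 9↦7, 10↦9]  zeros at y ∈ ∅
  x = 3: [0↦2, 1↦6, 2↦1, 3↦9, 4↦8, 5↦9, 6↦1, 7↦6, 8↦2, 9↦0, 10↦0]  zeros at y ∈ {9, 10}
  x = 4: [0↦9, 1↦0, 2↦4, 3↦10, 4↦7, 5↦6, 6↦7, 7↦10, 8↦4, 9↦0, 10↦9]  zeros at y ∈ {1, 9}
  x = 5: [0↦1, 1↦1, 2↦3, 3↦7, 4↦2, 5↦10, 6↦9, 7↦10, 8↦2, 9↦7, 10↦3]  zeros at y ∈ ∅
  x = 6: [0↦0, 1↦9, 2↦9, 3↦0, 4↦4, 5↦10, 6↦7, 7↦6, 8↦7, 9↦10, 10↦4]  zeros at y ∈ {0, 3}
  x = 7: [0↦6, 1↦2, 2↦0, 3↦0, 4↦2, 5↦6, 6↦1, 7↦9, 8↦8, 9↦9, 10↦1]  zeros at y ∈ {2, 3}
  x = 8: [0↦8, 1↦2, 2↦9, 3↦7, 4↦7, 5↦9, 6↦2, 7↦8, 8↦5, 9↦4, 10↦5]  zeros at y ∈ ∅
  x = 9: [0↦6, 1↦9, 2↦3, 3↦10, 4↦8, 5↦8, 6↦10, 7↦3, 8↦9, 9↦6, 10↦5]  zeros at y ∈ ∅
  x = 10: [0↦0, 1↦1, 2↦4, 3↦9, 4↦5, 5↦3, 6↦3, 7↦5, 8↦9, 9↦4, 10↦1]  zeros at y ∈ {0}
Collecting zeros: affine points = {(0, 1), (3, 9), (3, 10), (4, 1), (4, 9), (6, 0), (6, 3), (7, 2), (7, 3), (10, 0)}.
Total count |C(F_11)_aff| = 10.


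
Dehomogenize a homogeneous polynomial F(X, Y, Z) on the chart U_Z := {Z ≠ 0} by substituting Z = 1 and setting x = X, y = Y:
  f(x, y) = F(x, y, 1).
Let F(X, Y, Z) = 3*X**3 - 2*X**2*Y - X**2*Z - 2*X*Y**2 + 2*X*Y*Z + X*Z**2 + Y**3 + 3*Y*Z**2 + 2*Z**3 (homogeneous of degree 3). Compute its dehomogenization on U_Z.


f(x, y) = 3*x**3 - 2*x**2*y - x**2 - 2*x*y**2 + 2*x*y + x + y**3 + 3*y + 2

On U_Z we set Z = 1. Each monomial c·X^i·Y^j·Z^k in F becomes c·x^i·y^j·1^k = c·x^i·y^j.
Substituting Z = 1: F(X, Y, 1) = 3*x**3 - 2*x**2*y - x**2 - 2*x*y**2 + 2*x*y + x + y**3 + 3*y + 2.
Note: deg(f) ≤ deg(F) = 3; strict inequality happens when F is divisible by Z (lost terms).


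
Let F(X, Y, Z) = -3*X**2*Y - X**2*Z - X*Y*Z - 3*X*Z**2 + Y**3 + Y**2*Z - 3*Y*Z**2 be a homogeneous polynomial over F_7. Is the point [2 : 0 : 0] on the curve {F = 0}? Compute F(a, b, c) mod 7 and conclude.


F(2,0,0) ≡ 0 (mod 7); P is on the curve.

Evaluate F(2, 0, 0) term-by-term (mod 7).
  -3*X**2*Y ↦ -3·4·0·1 = 0
  -X**2*Z ↦ -1·4·1·0 = 0
  -X*Y*Z ↦ -1·2·0·0 = 0
  -3*X*Z**2 ↦ -3·2·1·0 = 0
  Y**3 ↦ 1·1·0·1 = 0
  Y**2*Z ↦ 1·1·0·0 = 0
  -3*Y*Z**2 ↦ -3·1·0·0 = 0
Sum: F(2, 0, 0) = (0) + (0) + (0) + (0) + (0) + (0) + (0) = 0.
Reducing mod 7: 0 ≡ 0 (mod 7).
Since F(a, b, c) ≡ 0 (mod 7), P lies on the curve.


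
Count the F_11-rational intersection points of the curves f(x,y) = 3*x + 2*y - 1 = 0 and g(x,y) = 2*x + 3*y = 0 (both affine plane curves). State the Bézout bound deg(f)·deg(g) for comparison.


Common zeros: {(5, 4)}; count = 1; Bézout bound = 1.

deg(f) = 1, deg(g) = 1, so Bézout bound = 1.
Scan x ∈ F_11. For each x, list the y ∈ F_11 with f(x, y) ≡ 0 and those with g(x, y) ≡ 0 (mod 11); the common zeros in that column are the intersection.
  x = 0: f ≡ 0 at y ∈ {6}; g ≡ 0 at y ∈ {0}; common: ∅.
  x = 1: f ≡ 0 at y ∈ {10}; g ≡ 0 at y ∈ {3}; common: ∅.
  x = 2: f ≡ 0 at y ∈ {3}; g ≡ 0 at y ∈ {6}; common: ∅.
  x = 3: f ≡ 0 at y ∈ {7}; g ≡ 0 at y ∈ {9}; common: ∅.
  x = 4: f ≡ 0 at y ∈ {0}; g ≡ 0 at y ∈ {1}; common: ∅.
  x = 5: f ≡ 0 at y ∈ {4}; g ≡ 0 at y ∈ {4}; common: {4}.
  x = 6: f ≡ 0 at y ∈ {8}; g ≡ 0 at y ∈ {7}; common: ∅.
  x = 7: f ≡ 0 at y ∈ {1}; g ≡ 0 at y ∈ {10}; common: ∅.
  x = 8: f ≡ 0 at y ∈ {5}; g ≡ 0 at y ∈ {2}; common: ∅.
  x = 9: f ≡ 0 at y ∈ {9}; g ≡ 0 at y ∈ {5}; common: ∅.
  x = 10: f ≡ 0 at y ∈ {2}; g ≡ 0 at y ∈ {8}; common: ∅.
Collecting: common zeros = {(5, 4)}, so the count is 1.
Comparison with the Bézout bound: 1 ≤ 1 = deg(f)·deg(g), as expected for curves with no common component (the bound is attained).


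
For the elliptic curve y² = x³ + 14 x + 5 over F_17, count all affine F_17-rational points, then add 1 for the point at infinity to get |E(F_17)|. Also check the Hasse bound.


Affine points = {(5, 8), (5, 9), (6, 4), (6, 13), (7, 2), (7, 15), (8, 0), (13, 2), (13, 15), (14, 2), (14, 15)}; affine count = 11; |E(F_17)| = 12.

Discriminant check: Δ ∝ 4a³ + 27b² = 4·14³ + 27·5² = 4·2744 + 27·25 ≡ 6 (mod 17). Nonzero ⇒ E is nonsingular.
For each x ∈ F_17, compute rhs = x³ + 14·x + 5 mod 17, then count y ∈ F_17 with y² ≡ rhs.
  x = 0: rhs = 5, matching y values: none (0 points).
  x = 1: rhs = 3, matching y values: none (0 points).
  x = 2: rhs = 7, matching y values: none (0 points).
  x = 3: rhs = 6, matching y values: none (0 points).
  x = 4: rhs = 6, matching y values: none (0 points).
  x = 5: rhs = 13, matching y values: 8, 9 (2 points).
  x = 6: rhs = 16, matching y values: 4, 13 (2 points).
  x = 7: rhs = 4, matching y values: 2, 15 (2 points).
  x = 8: rhs = 0, matching y values: 0 (1 points).
  x = 9: rhs = 10, matching y values: none (0 points).
  x = 10: rhs = 6, matching y values: none (0 points).
  x = 11: rhs = 11, matching y values: none (0 points).
  x = 12: rhs = 14, matching y values: none (0 points).
  x = 13: rhs = 4, matching y values: 2, 15 (2 points).
  x = 14: rhs = 4, matching y values: 2, 15 (2 points).
  x = 15: rhs = 3, matching y values: none (0 points).
  x = 16: rhs = 7, matching y values: none (0 points).
Total affine count: 11.
Full point count |E(F_17)| = 11 + 1 = 12.
Hasse bound: |12 − (17+1)| = |-6| = 6 ≤ 2√17 ≈ 8.2462 ✓.


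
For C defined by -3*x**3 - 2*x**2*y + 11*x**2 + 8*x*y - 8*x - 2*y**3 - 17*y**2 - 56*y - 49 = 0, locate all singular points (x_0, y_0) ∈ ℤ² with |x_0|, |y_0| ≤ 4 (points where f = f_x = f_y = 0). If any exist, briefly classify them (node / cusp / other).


Singular points: {(2, -3)}; classification: node.

Compute partial derivatives:
  f_x = -9*x**2 - 4*x*y + 22*x + 8*y - 8.
  f_y = -2*x**2 + 8*x - 6*y**2 - 34*y - 56.
Scan x_0 ∈ {−4, ..., 4}. For each x_0, f_y(x_0, y) is a polynomial in y; find its integer roots y ∈ {−4, ..., 4}, then test f_x and f at those candidates.
  x = -4: f_y(-4, y) = -6*y**2 - 34*y - 120; no integer root y with |y| ≤ 4.
  x = -3: f_y(-3, y) = -6*y**2 - 34*y - 98; no integer root y with |y| ≤ 4.
  x = -2: f_y(-2, y) = -6*y**2 - 34*y - 80; no integer root y with |y| ≤ 4.
  x = -1: f_y(-1, y) = -6*y**2 - 34*y - 66; no integer root y with |y| ≤ 4.
  x = 0: f_y(0, y) = -6*y**2 - 34*y - 56; no integer root y with |y| ≤ 4.
  x = 1: f_y(1, y) = -6*y**2 - 34*y - 50; no integer root y with |y| ≤ 4.
  x = 2: f_y(2, y) = -6*y**2 - 34*y - 48; vanishes at y ∈ {-3}. (2, -3): f_x = 0, f = 0 — SINGULAR.
  x = 3: f_y(3, y) = -6*y**2 - 34*y - 50; no integer root y with |y| ≤ 4.
  x = 4: f_y(4, y) = -6*y**2 - 34*y - 56; no integer root y with |y| ≤ 4.
Only singular point on the grid: (2, -3).
Classify: substitute x = 2 + u, y = -3 + v and expand: f = -3*u**3 - 2*u**2*v - u**2 - 2*v**3 + v**2.
No constant or linear terms (consistent with a singular point). Quadratic part: -u**2 + v**2. Cubic part: -3*u**3 - 2*u**2*v - 2*v**3.
The quadratic part v**2 - u**2 = (v − u)(v + u) splits into two distinct linear factors, so there are two distinct tangent lines y − -3 = ±(x − 2) — this is a node (ordinary double point).
Classification: node.


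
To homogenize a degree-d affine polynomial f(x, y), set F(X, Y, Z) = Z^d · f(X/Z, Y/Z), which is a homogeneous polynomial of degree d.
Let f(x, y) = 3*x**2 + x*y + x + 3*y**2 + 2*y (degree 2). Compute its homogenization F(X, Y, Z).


F(X, Y, Z) = 3*X**2 + X*Y + X*Z + 3*Y**2 + 2*Y*Z

deg(f) = 2.
Substitute x = X/Z, y = Y/Z into f, then multiply by Z^2.
  monomial 3·x^2·y^0 ↦ 3·X^2·Y^0·Z^0.
  monomial 1·x^1·y^1 ↦ 1·X^1·Y^1·Z^0.
  monomial 1·x^1·y^0 ↦ 1·X^1·Y^0·Z^1.
  monomial 3·x^0·y^2 ↦ 3·X^0·Y^2·Z^0.
  monomial 2·x^0·y^1 ↦ 2·X^0·Y^1·Z^1.
Collecting: F(X, Y, Z) = 3*X**2 + X*Y + X*Z + 3*Y**2 + 2*Y*Z.


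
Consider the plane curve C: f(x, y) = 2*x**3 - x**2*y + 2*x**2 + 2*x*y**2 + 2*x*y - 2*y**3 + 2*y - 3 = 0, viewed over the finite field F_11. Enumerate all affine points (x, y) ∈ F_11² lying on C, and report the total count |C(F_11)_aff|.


Affine F_11-points: {(1, 6), (3, 3), (3, 4), (3, 7), (4, 5), (5, 0), (7, 0), (7, 7), (8, 8), (9, 0), (9, 2), (9, 7), (10, 5)}; count = 13.

For each of the 121 pairs (x, y) ∈ F_11², evaluate f(x, y) mod 11. Record the zeros.
  x = 0: [0↦8, 1↦8, 2↦7, 3↦4, 4↦9, 5↦10, 6↦6, 7↦7, 8↦1, 9↦9, 10↦8]  zeros at y ∈ ∅
  x = 1: [0↦1, 1↦4, 2↦10, 3↦7, 4↦5, 5↦3, 6↦0, 7↦6, 8↦9, 9↦8, 10↦2]  zeros at y ∈ {6}
  x = 2: [0↦10, 1↦3, 2↦3, 3↦9, 4↦9, 5↦2, 6↦9, 7↦7, 8↦6, 9↦5, 10↦3]  zeros at y ∈ ∅
  x = 3: [0↦3, 1↦6, 2↦9, 3↦0, 4↦0, 5↦8, 6↦1, 7↦0, 8↦4, 9↦1, 10↦1]  zeros at y ∈ {3, 4, 7}
  x = 4: [0↦3, 1↦3, 2↦7, 3↦3, 4↦1, 5↦0, 6↦10, 7↦8, 8↦4, 9↦8, 10↦8]  zeros at y ∈ {5}
  x = 5: [0↦0, 1↦6, 2↦9, 3↦8, 4↦2, 5↦1, 6↦4, 7↦10, 8↦7, 9↦5, 10↦3]  zeros at y ∈ {0}
  x = 6: [0↦6, 1↦5, 2↦5, 3↦5, 4↦4, 5↦1, 6↦6, 7↦7, 8↦3, 9↦4, 10↦9]  zeros at y ∈ ∅
  x = 7: [0↦0, 1↦1, 2↦7, 3↦6, 4↦8, 5↦1, 6↦6, 7↦0, 8↦4, 9↦6, 10↦5]  zeros at y ∈ {0, 7}
  x = 8: [0↦5, 1↦6, 2↦5, 3↦1, 4↦4, 5↦2, 6↦5, 7↦1, 8↦0, 9↦1, 10↦3]  zeros at y ∈ {8}
  x = 9: [0↦0, 1↦10, 2↦0, 3↦2, 4↦4, 5↦5, 6↦4, 7↦0, 8↦3, 9↦1, 10↦4]  zeros at y ∈ {0, 2, 7}
  x = 10: [0↦8, 1↦3, 2↦4, 3↦10, 4↦9, 5↦0, 6↦4, 7↦9, 8↦3, 9↦7, 10↦9]  zeros at y ∈ {5}
Collecting zeros: affine points = {(1, 6), (3, 3), (3, 4), (3, 7), (4, 5), (5, 0), (7, 0), (7, 7), (8, 8), (9, 0), (9, 2), (9, 7), (10, 5)}.
Total count |C(F_11)_aff| = 13.


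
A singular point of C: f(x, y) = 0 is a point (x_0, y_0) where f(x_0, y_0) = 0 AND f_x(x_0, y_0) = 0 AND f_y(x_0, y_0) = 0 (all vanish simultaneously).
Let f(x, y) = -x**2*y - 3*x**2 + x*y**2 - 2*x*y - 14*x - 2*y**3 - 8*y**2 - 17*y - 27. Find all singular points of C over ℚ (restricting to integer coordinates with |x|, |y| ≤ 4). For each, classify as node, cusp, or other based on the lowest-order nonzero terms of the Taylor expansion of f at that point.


Singular points: {(-3, -2)}; classification: node.

Compute partial derivatives:
  f_x = -2*x*y - 6*x + y**2 - 2*y - 14.
  f_y = -x**2 + 2*x*y - 2*x - 6*y**2 - 16*y - 17.
Scan x_0 ∈ {−4, ..., 4}. For each x_0, f_y(x_0, y) is a polynomial in y; find its integer roots y ∈ {−4, ..., 4}, then test f_x and f at those candidates.
  x = -4: f_y(-4, y) = -6*y**2 - 24*y - 25; no integer root y with |y| ≤ 4.
  x = -3: f_y(-3, y) = -6*y**2 - 22*y - 20; vanishes at y ∈ {-2}. (-3, -2): f_x = 0, f = 0 — SINGULAR.
  x = -2: f_y(-2, y) = -6*y**2 - 20*y - 17; no integer root y with |y| ≤ 4.
  x = -1: f_y(-1, y) = -6*y**2 - 18*y - 16; no integer root y with |y| ≤ 4.
  x = 0: f_y(0, y) = -6*y**2 - 16*y - 17; no integer root y with |y| ≤ 4.
  x = 1: f_y(1, y) = -6*y**2 - 14*y - 20; no integer root y with |y| ≤ 4.
  x = 2: f_y(2, y) = -6*y**2 - 12*y - 25; no integer root y with |y| ≤ 4.
  x = 3: f_y(3, y) = -6*y**2 - 10*y - 32; no integer root y with |y| ≤ 4.
  x = 4: f_y(4, y) = -6*y**2 - 8*y - 41; no integer root y with |y| ≤ 4.
Only singular point on the grid: (-3, -2).
Classify: substitute x = -3 + u, y = -2 + v and expand: f = -u**2*v - u**2 + u*v**2 - 2*v**3 + v**2.
No constant or linear terms (consistent with a singular point). Quadratic part: -u**2 + v**2. Cubic part: -u**2*v + u*v**2 - 2*v**3.
The quadratic part v**2 - u**2 = (v − u)(v + u) splits into two distinct linear factors, so there are two distinct tangent lines y − -2 = ±(x − -3) — this is a node (ordinary double point).
Classification: node.


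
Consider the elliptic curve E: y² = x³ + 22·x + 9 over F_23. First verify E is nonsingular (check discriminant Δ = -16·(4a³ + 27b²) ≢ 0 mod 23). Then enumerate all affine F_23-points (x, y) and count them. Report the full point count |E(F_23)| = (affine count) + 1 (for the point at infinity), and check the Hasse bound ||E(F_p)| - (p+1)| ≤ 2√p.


Affine points = {(0, 3), (0, 20), (1, 3), (1, 20), (4, 0), (6, 9), (6, 14), (7, 0), (9, 4), (9, 19), (11, 8), (11, 15), (12, 0), (13, 10), (13, 13), (14, 5), (14, 18), (16, 8), (16, 15), (17, 11), (17, 12), (18, 2), (18, 21), (19, 8), (19, 15), (20, 10), (20, 13), (21, 7), (21, 16), (22, 3), (22, 20)}; affine count = 31; |E(F_23)| = 32.

Discriminant check: Δ ∝ 4a³ + 27b² = 4·22³ + 27·9² = 4·10648 + 27·81 ≡ 21 (mod 23). Nonzero ⇒ E is nonsingular.
For each x ∈ F_23, compute rhs = x³ + 22·x + 9 mod 23, then count y ∈ F_23 with y² ≡ rhs.
  x = 0: rhs = 9, matching y values: 3, 20 (2 points).
  x = 1: rhs = 9, matching y values: 3, 20 (2 points).
  x = 2: rhs = 15, matching y values: none (0 points).
  x = 3: rhs = 10, matching y values: none (0 points).
  x = 4: rhs = 0, matching y values: 0 (1 points).
  x = 5: rhs = 14, matching y values: none (0 points).
  x = 6: rhs = 12, matching y values: 9, 14 (2 points).
  x = 7: rhs = 0, matching y values: 0 (1 points).
  x = 8: rhs = 7, matching y values: none (0 points).
  x = 9: rhs = 16, matching y values: 4, 19 (2 points).
  x = 10: rhs = 10, matching y values: none (0 points).
  x = 11: rhs = 18, matching y values: 8, 15 (2 points).
  x = 12: rhs = 0, matching y values: 0 (1 points).
  x = 13: rhs = 8, matching y values: 10, 13 (2 points).
  x = 14: rhs = 2, matching y values: 5, 18 (2 points).
  x = 15: rhs = 11, matching y values: none (0 points).
  x = 16: rhs = 18, matching y values: 8, 15 (2 points).
  x = 17: rhs = 6, matching y values: 11, 12 (2 points).
  x = 18: rhs = 4, matching y values: 2, 21 (2 points).
  x = 19: rhs = 18, matching y values: 8, 15 (2 points).
  x = 20: rhs = 8, matching y values: 10, 13 (2 points).
  x = 21: rhs = 3, matching y values: 7, 16 (2 points).
  x = 22: rhs = 9, matching y values: 3, 20 (2 points).
Total affine count: 31.
Full point count |E(F_23)| = 31 + 1 = 32.
Hasse bound: |32 − (23+1)| = |8| = 8 ≤ 2√23 ≈ 9.5917 ✓.


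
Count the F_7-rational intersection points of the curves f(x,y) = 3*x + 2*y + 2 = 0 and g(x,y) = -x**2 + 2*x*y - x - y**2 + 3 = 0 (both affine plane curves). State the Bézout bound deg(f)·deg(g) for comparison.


Common zeros: {(2, 3), (6, 4)}; count = 2; Bézout bound = 2.

deg(f) = 1, deg(g) = 2, so Bézout bound = 2.
Scan x ∈ F_7. For each x, list the y ∈ F_7 with f(x, y) ≡ 0 and those with g(x, y) ≡ 0 (mod 7); the common zeros in that column are the intersection.
  x = 0: f ≡ 0 at y ∈ {6}; g ≡ 0 at y ∈ ∅; common: ∅.
  x = 1: f ≡ 0 at y ∈ {1}; g ≡ 0 at y ∈ {4, 5}; common: ∅.
  x = 2: f ≡ 0 at y ∈ {3}; g ≡ 0 at y ∈ {1, 3}; common: {3}.
  x = 3: f ≡ 0 at y ∈ {5}; g ≡ 0 at y ∈ {3}; common: ∅.
  x = 4: f ≡ 0 at y ∈ {0}; g ≡ 0 at y ∈ ∅; common: ∅.
  x = 5: f ≡ 0 at y ∈ {2}; g ≡ 0 at y ∈ ∅; common: ∅.
  x = 6: f ≡ 0 at y ∈ {4}; g ≡ 0 at y ∈ {1, 4}; common: {4}.
Collecting: common zeros = {(2, 3), (6, 4)}, so the count is 2.
Comparison with the Bézout bound: 2 ≤ 2 = deg(f)·deg(g), as expected for curves with no common component (the bound is attained).


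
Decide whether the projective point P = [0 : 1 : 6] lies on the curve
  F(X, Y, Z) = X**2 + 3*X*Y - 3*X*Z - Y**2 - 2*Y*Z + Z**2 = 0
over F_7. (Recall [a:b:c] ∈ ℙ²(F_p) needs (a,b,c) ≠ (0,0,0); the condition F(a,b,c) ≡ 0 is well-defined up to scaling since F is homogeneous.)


F(0,1,6) ≡ 2 (mod 7); P is NOT on the curve.

Evaluate F(0, 1, 6) term-by-term (mod 7).
  X**2 ↦ 1·0·1·1 = 0
  3*X*Y ↦ 3·0·1·1 = 0
  -3*X*Z ↦ -3·0·1·6 = 0
  -Y**2 ↦ -1·1·1·1 = -1
  -2*Y*Z ↦ -2·1·1·6 = -12
  Z**2 ↦ 1·1·1·36 = 36
Sum: F(0, 1, 6) = (0) + (0) + (0) + (-1) + (-12) + (36) = 23.
Reducing mod 7: 23 ≡ 2 (mod 7).
Since F(a, b, c) ≡ 2 ≠ 0 (mod 7), P does NOT lie on the curve.


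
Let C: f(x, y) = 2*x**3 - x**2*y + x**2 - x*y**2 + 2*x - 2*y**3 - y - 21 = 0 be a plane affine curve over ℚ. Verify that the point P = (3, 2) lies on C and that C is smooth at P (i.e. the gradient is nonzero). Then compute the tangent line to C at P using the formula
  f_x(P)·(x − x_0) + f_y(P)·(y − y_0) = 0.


Tangent line at P: 46*x - 46*y - 46 = 0.

Step 1: f(3, 2) = 0, so P lies on C.
Step 2: partial derivatives
  f_x(x, y) = 6*x**2 - 2*x*y + 2*x - y**2 + 2, f_y(x, y) = -x**2 - 2*x*y - 6*y**2 - 1.
  f_x(P) = 46, f_y(P) = -46 (gradient nonzero, so P is smooth).
Step 3: tangent line at P: 46·(x − 3) + -46·(y − 2) = 0.
Expanding: 46*x - 46*y - 46 = 0.


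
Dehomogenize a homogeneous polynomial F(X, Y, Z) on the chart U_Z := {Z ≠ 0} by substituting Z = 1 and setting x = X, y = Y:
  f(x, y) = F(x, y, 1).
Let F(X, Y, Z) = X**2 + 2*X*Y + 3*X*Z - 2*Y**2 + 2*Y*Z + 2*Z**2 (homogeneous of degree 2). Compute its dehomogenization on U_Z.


f(x, y) = x**2 + 2*x*y + 3*x - 2*y**2 + 2*y + 2

On U_Z we set Z = 1. Each monomial c·X^i·Y^j·Z^k in F becomes c·x^i·y^j·1^k = c·x^i·y^j.
Substituting Z = 1: F(X, Y, 1) = x**2 + 2*x*y + 3*x - 2*y**2 + 2*y + 2.
Note: deg(f) ≤ deg(F) = 2; strict inequality happens when F is divisible by Z (lost terms).


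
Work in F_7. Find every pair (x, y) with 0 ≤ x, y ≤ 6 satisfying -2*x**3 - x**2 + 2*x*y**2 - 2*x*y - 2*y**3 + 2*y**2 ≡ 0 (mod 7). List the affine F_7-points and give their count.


Affine F_7-points: {(0, 0), (0, 1), (1, 2), (2, 5), (3, 0), (3, 1), (3, 3), (6, 4)}; count = 8.

For each of the 49 pairs (x, y) ∈ F_7², evaluate f(x, y) mod 7. Record the zeros.
  x = 0: [0↦0, 1↦0, 2↦6, 3↦6, 4↦2, 5↦3, 6↦4]  zeros at y ∈ {0, 1}
  x = 1: [0↦4, 1↦4, 2↦0, 3↦1, 4↦2, 5↦5, 6↦5]  zeros at y ∈ {2}
  x = 2: [0↦1, 1↦1, 2↦1, 3↦3, 4↦2, 5↦0, 6↦6]  zeros at y ∈ {5}
  x = 3: [0↦0, 1↦0, 2↦4, 3↦0, 4↦4, 5↦4, 6↦2]  zeros at y ∈ {0, 1, 3}
  x = 4: [0↦3, 1↦3, 2↦4, 3↦1, 4↦3, 5↦5, 6↦2]  zeros at y ∈ ∅
  x = 5: [0↦5, 1↦5, 2↦3, 3↦1, 4↦1, 5↦5, 6↦1]  zeros at y ∈ ∅
  x = 6: [0↦1, 1↦1, 2↦3, 3↦2, 4↦0, 5↦6, 6↦1]  zeros at y ∈ {4}
Collecting zeros: affine points = {(0, 0), (0, 1), (1, 2), (2, 5), (3, 0), (3, 1), (3, 3), (6, 4)}.
Total count |C(F_7)_aff| = 8.


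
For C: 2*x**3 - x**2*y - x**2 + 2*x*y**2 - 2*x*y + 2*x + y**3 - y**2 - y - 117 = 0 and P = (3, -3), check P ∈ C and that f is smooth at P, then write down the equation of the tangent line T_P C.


Tangent line at P: 92*x - 19*y - 333 = 0.

Step 1: f(3, -3) = 0, so P lies on C.
Step 2: partial derivatives
  f_x(x, y) = 6*x**2 - 2*x*y - 2*x + 2*y**2 - 2*y + 2, f_y(x, y) = -x**2 + 4*x*y - 2*x + 3*y**2 - 2*y - 1.
  f_x(P) = 92, f_y(P) = -19 (gradient nonzero, so P is smooth).
Step 3: tangent line at P: 92·(x − 3) + -19·(y − -3) = 0.
Expanding: 92*x - 19*y - 333 = 0.


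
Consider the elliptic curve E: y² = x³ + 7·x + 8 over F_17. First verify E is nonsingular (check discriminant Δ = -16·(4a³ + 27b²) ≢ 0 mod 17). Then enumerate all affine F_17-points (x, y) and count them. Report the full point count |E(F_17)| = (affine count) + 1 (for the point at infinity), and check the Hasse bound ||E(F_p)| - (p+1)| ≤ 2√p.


Affine points = {(0, 5), (0, 12), (1, 4), (1, 13), (2, 8), (2, 9), (4, 7), (4, 10), (5, 7), (5, 10), (7, 3), (7, 14), (8, 7), (8, 10), (9, 1), (9, 16), (12, 1), (12, 16), (13, 1), (13, 16), (16, 0)}; affine count = 21; |E(F_17)| = 22.

Discriminant check: Δ ∝ 4a³ + 27b² = 4·7³ + 27·8² = 4·343 + 27·64 ≡ 6 (mod 17). Nonzero ⇒ E is nonsingular.
For each x ∈ F_17, compute rhs = x³ + 7·x + 8 mod 17, then count y ∈ F_17 with y² ≡ rhs.
  x = 0: rhs = 8, matching y values: 5, 12 (2 points).
  x = 1: rhs = 16, matching y values: 4, 13 (2 points).
  x = 2: rhs = 13, matching y values: 8, 9 (2 points).
  x = 3: rhs = 5, matching y values: none (0 points).
  x = 4: rhs = 15, matching y values: 7, 10 (2 points).
  x = 5: rhs = 15, matching y values: 7, 10 (2 points).
  x = 6: rhs = 11, matching y values: none (0 points).
  x = 7: rhs = 9, matching y values: 3, 14 (2 points).
  x = 8: rhs = 15, matching y values: 7, 10 (2 points).
  x = 9: rhs = 1, matching y values: 1, 16 (2 points).
  x = 10: rhs = 7, matching y values: none (0 points).
  x = 11: rhs = 5, matching y values: none (0 points).
  x = 12: rhs = 1, matching y values: 1, 16 (2 points).
  x = 13: rhs = 1, matching y values: 1, 16 (2 points).
  x = 14: rhs = 11, matching y values: none (0 points).
  x = 15: rhs = 3, matching y values: none (0 points).
  x = 16: rhs = 0, matching y values: 0 (1 points).
Total affine count: 21.
Full point count |E(F_17)| = 21 + 1 = 22.
Hasse bound: |22 − (17+1)| = |4| = 4 ≤ 2√17 ≈ 8.2462 ✓.


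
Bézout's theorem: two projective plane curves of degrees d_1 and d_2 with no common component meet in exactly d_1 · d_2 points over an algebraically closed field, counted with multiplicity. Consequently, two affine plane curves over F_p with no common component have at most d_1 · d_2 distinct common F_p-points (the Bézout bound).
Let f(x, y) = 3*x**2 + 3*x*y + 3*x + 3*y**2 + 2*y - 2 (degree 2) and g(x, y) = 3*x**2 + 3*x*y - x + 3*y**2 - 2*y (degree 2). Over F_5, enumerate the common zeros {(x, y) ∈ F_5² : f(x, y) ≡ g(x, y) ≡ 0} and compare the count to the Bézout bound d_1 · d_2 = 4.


Common zeros: ∅; count = 0; Bézout bound = 4.

deg(f) = 2, deg(g) = 2, so Bézout bound = 4.
Scan x ∈ F_5. For each x, list the y ∈ F_5 with f(x, y) ≡ 0 and those with g(x, y) ≡ 0 (mod 5); the common zeros in that column are the intersection.
  x = 0: f ≡ 0 at y ∈ ∅; g ≡ 0 at y ∈ {0, 4}; common: ∅.
  x = 1: f ≡ 0 at y ∈ ∅; g ≡ 0 at y ∈ ∅; common: ∅.
  x = 2: f ≡ 0 at y ∈ ∅; g ≡ 0 at y ∈ {0, 2}; common: ∅.
  x = 3: f ≡ 0 at y ∈ ∅; g ≡ 0 at y ∈ {2, 4}; common: ∅.
  x = 4: f ≡ 0 at y ∈ {1}; g ≡ 0 at y ∈ ∅; common: ∅.
Collecting: common zeros = ∅, so the count is 0.
Comparison with the Bézout bound: 0 ≤ 4 = deg(f)·deg(g), as expected for curves with no common component (the affine F_5-count falls short of the bound because intersections may lie at infinity, over extension fields, or carry multiplicity).


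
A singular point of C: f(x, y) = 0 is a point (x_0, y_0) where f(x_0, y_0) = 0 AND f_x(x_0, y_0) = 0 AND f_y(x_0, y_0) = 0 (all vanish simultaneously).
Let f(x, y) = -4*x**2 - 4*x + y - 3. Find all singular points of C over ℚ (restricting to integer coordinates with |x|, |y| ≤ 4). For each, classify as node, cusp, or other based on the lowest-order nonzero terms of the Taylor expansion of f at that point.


No singular points in the scanned grid; C is smooth there.

Compute partial derivatives:
  f_x = -8*x - 4.
  f_y = 1.
f_y = 1 is a nonzero constant, so f_y never vanishes: no point (x, y) can satisfy f = f_x = f_y = 0. In particular no (x, y) ∈ {−4, ..., 4}² is singular; the curve is smooth.


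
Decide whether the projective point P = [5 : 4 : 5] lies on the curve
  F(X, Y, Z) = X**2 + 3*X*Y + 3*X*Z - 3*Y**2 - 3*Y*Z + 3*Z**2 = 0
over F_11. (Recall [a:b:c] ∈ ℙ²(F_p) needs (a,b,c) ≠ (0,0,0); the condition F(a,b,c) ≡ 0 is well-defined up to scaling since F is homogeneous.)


F(5,4,5) ≡ 6 (mod 11); P is NOT on the curve.

Evaluate F(5, 4, 5) term-by-term (mod 11).
  X**2 ↦ 1·25·1·1 = 25
  3*X*Y ↦ 3·5·4·1 = 60
  3*X*Z ↦ 3·5·1·5 = 75
  -3*Y**2 ↦ -3·1·16·1 = -48
  -3*Y*Z ↦ -3·1·4·5 = -60
  3*Z**2 ↦ 3·1·1·25 = 75
Sum: F(5, 4, 5) = (25) + (60) + (75) + (-48) + (-60) + (75) = 127.
Reducing mod 11: 127 ≡ 6 (mod 11).
Since F(a, b, c) ≡ 6 ≠ 0 (mod 11), P does NOT lie on the curve.


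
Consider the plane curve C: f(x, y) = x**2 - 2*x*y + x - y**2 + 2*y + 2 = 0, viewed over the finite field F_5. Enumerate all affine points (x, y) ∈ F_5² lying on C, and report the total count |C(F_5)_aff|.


Affine F_5-points: {(1, 2), (1, 3), (2, 1), (2, 2), (4, 1), (4, 3)}; count = 6.

For each of the 25 pairs (x, y) ∈ F_5², evaluate f(x, y) mod 5. Record the zeros.
  x = 0: [0↦2, 1↦3, 2↦2, 3↦4, 4↦4]  zeros at y ∈ ∅
  x = 1: [0↦4, 1↦3, 2↦0, 3↦0, 4↦3]  zeros at y ∈ {2, 3}
  x = 2: [0↦3, 1↦0, 2↦0, 3↦3, 4↦4]  zeros at y ∈ {1, 2}
  x = 3: [0↦4, 1↦4, 2↦2, 3↦3, 4↦2]  zeros at y ∈ ∅
  x = 4: [0↦2, 1↦0, 2↦1, 3↦0, 4↦2]  zeros at y ∈ {1, 3}
Collecting zeros: affine points = {(1, 2), (1, 3), (2, 1), (2, 2), (4, 1), (4, 3)}.
Total count |C(F_5)_aff| = 6.
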